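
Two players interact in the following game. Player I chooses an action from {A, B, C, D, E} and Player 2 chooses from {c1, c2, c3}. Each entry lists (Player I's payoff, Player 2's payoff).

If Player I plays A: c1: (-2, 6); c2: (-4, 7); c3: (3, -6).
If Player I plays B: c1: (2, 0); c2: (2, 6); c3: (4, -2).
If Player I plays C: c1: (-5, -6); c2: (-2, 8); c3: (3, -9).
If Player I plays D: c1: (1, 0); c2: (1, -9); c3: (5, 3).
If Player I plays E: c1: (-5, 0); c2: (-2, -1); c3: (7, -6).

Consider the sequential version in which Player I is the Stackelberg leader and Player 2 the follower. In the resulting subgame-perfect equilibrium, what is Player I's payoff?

5

Work backward from Player 2's decision.
- A: BR = c2, leader payoff -4.
- B: BR = c2, leader payoff 2.
- C: BR = c2, leader payoff -2.
- D: BR = c3, leader payoff 5.
- E: BR = c1, leader payoff -5.
Among -4, 2, -2, 5, -5, the best is 5 at D. Subgame-perfect outcome: (D, c3) with payoffs (5, 3).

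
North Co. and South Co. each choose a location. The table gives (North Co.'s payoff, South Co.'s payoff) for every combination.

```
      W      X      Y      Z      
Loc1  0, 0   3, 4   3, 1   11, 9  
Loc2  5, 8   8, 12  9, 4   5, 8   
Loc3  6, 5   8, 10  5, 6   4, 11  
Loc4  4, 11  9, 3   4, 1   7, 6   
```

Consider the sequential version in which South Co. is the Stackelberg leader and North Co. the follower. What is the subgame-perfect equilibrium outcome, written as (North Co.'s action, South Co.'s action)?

(Loc1, Z)

Work backward from North Co.'s decision.
- W: BR = Loc3, leader payoff 5.
- X: BR = Loc4, leader payoff 3.
- Y: BR = Loc2, leader payoff 4.
- Z: BR = Loc1, leader payoff 9.
Maximizing over 5, 3, 4, 9, South Co. chooses Z. Subgame-perfect outcome: (Loc1, Z) with payoffs (11, 9).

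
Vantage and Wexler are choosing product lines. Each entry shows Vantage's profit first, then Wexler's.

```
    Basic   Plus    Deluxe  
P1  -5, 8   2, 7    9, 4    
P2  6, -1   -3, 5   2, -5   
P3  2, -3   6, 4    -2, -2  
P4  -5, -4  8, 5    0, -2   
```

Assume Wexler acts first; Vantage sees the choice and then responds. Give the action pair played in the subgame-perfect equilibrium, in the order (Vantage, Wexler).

Work backward from Vantage's decision.
- Basic → Vantage plays P2 (best of -5, 6, 2, -5); Wexler gets -1.
- Plus → Vantage plays P4 (best of 2, -3, 6, 8); Wexler gets 5.
- Deluxe → Vantage plays P1 (best of 9, 2, -2, 0); Wexler gets 4.
Maximizing over -1, 5, 4, Wexler chooses Plus. Subgame-perfect outcome: (P4, Plus) with payoffs (8, 5).

(P4, Plus)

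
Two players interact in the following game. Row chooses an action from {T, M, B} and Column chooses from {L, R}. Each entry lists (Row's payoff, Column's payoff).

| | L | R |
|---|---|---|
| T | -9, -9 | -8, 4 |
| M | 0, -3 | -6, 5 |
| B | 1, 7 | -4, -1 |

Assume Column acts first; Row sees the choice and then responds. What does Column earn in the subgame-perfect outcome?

7

Backward induction with Column moving first.
- L: BR = B, leader payoff 7.
- R: BR = B, leader payoff -1.
Column's induced payoffs are 7, -1, so Column commits to L. Subgame-perfect outcome: (B, L) with payoffs (1, 7).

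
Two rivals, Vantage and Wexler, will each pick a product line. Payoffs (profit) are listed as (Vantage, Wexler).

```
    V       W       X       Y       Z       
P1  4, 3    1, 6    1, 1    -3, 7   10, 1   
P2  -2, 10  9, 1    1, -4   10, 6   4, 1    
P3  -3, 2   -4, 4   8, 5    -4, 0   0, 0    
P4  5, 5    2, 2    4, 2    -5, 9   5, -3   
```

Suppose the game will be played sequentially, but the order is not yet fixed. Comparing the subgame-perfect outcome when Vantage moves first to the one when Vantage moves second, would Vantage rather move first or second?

second

If Vantage leads: Wexler's best replies are P1→Y, P2→V, P3→X, P4→Y; Vantage's induced payoffs -3, -2, 8, -5; outcome (P3, X), payoffs (8, 5).
If Wexler leads: Vantage's best replies are V→P4, W→P2, X→P3, Y→P2, Z→P1; Wexler's induced payoffs 5, 1, 5, 6, 1; outcome (P2, Y), payoffs (10, 6).
Vantage gets 8 moving first and 10 moving second, so Vantage prefers to move second.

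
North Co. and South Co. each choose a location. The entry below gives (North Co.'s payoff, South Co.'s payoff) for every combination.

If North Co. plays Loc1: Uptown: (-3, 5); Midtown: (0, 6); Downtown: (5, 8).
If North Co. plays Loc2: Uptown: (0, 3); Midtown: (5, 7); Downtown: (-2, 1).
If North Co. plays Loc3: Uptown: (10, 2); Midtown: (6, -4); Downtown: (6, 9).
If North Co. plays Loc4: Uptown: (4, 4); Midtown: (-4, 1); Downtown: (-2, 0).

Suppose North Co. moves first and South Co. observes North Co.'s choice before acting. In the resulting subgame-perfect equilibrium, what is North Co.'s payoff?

Backward induction with North Co. moving first.
- Loc1: BR = Downtown, leader payoff 5.
- Loc2: BR = Midtown, leader payoff 5.
- Loc3: BR = Downtown, leader payoff 6.
- Loc4: BR = Uptown, leader payoff 4.
North Co.'s induced payoffs are 5, 5, 6, 4, so North Co. commits to Loc3. Subgame-perfect outcome: (Loc3, Downtown) with payoffs (6, 9).

6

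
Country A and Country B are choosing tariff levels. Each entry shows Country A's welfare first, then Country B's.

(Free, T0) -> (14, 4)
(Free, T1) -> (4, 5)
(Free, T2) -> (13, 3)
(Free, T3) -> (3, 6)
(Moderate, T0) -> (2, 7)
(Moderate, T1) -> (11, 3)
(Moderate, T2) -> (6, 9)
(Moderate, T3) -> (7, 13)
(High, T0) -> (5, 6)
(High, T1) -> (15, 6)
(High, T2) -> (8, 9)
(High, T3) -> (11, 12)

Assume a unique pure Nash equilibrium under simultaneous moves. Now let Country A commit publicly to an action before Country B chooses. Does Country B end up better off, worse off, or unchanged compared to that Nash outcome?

unchanged

Solve by backward induction (Country A leads).
- Free: Country B compares 4, 5, 3, 6 and picks T3; Country A would get 3.
- Moderate: Country B compares 7, 3, 9, 13 and picks T3; Country A would get 7.
- High: Country B compares 6, 6, 9, 12 and picks T3; Country A would get 11.
Maximizing over 3, 7, 11, Country A chooses High. Subgame-perfect outcome: (High, T3) with payoffs (11, 12).
For the simultaneous game, intersect best replies.
Country A's best replies: T0→Free; T1→High; T2→Free; T3→High.
Country B's best replies: Free→T3; Moderate→T3; High→T3.
The unique mutual best reply is (High, T3), giving (11, 12).
Country B earns 12 sequentially versus 12 at the Nash outcome: unchanged.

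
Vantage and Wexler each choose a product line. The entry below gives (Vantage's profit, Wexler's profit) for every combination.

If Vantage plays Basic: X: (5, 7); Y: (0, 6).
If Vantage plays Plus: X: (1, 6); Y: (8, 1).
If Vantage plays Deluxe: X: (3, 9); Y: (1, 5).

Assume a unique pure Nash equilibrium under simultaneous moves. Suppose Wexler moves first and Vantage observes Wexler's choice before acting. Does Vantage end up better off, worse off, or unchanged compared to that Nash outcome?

Solve by backward induction (Wexler leads).
- X → Vantage plays Basic (best of 5, 1, 3); Wexler gets 7.
- Y → Vantage plays Plus (best of 0, 8, 1); Wexler gets 1.
Among 7, 1, the best is 7 at X. Subgame-perfect outcome: (Basic, X) with payoffs (5, 7).
For the simultaneous game, intersect best replies.
Vantage's best replies: X→Basic; Y→Plus.
Wexler's best replies: Basic→X; Plus→X; Deluxe→X.
The unique mutual best reply is (Basic, X), giving (5, 7).
Vantage earns 5 sequentially versus 5 at the Nash outcome: unchanged.

unchanged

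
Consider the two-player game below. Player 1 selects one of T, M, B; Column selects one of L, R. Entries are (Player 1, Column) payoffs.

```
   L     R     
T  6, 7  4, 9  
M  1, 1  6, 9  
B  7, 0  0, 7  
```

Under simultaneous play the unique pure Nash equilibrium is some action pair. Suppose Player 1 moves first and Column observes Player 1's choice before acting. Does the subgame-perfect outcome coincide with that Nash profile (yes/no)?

Column best-responds to each possible Player 1 move:
- T: BR = R, leader payoff 4.
- M: BR = R, leader payoff 6.
- B: BR = R, leader payoff 0.
Among 4, 6, 0, the best is 6 at M. Subgame-perfect outcome: (M, R) with payoffs (6, 9).
Now find the simultaneous Nash equilibrium.
Player 1's best replies: L→B; R→M.
Column's best replies: T→R; M→R; B→R.
Only (M, R) has each player best-responding; Nash payoffs (6, 9).
Sequential outcome (M, R) coincides with the Nash profile (M, R).

yes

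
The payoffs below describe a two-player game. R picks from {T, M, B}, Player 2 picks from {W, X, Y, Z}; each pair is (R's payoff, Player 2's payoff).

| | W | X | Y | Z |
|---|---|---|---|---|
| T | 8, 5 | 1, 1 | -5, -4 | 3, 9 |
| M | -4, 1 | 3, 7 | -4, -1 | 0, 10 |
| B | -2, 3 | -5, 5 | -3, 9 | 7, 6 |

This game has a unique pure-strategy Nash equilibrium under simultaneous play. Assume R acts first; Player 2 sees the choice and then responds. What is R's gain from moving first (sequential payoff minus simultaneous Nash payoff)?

Player 2 best-responds to each possible R move:
- T: Player 2 compares 5, 1, -4, 9 and picks Z; R would get 3.
- M: Player 2 compares 1, 7, -1, 10 and picks Z; R would get 0.
- B: Player 2 compares 3, 5, 9, 6 and picks Y; R would get -3.
Maximizing over 3, 0, -3, R chooses T. Subgame-perfect outcome: (T, Z) with payoffs (3, 9).
For the simultaneous game, intersect best replies.
R's best replies: W→T; X→M; Y→B; Z→B.
Player 2's best replies: T→Z; M→Z; B→Y.
The unique mutual best reply is (B, Y), giving (-3, 9).
R's commitment gain: 3 − -3 = 6.

6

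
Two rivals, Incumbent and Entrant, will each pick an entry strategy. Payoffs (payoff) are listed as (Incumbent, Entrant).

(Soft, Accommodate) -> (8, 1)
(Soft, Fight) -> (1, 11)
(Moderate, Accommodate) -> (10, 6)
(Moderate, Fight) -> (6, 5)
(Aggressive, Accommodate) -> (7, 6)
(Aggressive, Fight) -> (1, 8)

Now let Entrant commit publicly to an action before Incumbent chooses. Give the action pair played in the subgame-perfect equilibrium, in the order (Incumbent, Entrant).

(Moderate, Accommodate)

Backward induction with Entrant moving first.
- Accommodate → Incumbent plays Moderate (best of 8, 10, 7); Entrant gets 6.
- Fight → Incumbent plays Moderate (best of 1, 6, 1); Entrant gets 5.
Among 6, 5, the best is 6 at Accommodate. Subgame-perfect outcome: (Moderate, Accommodate) with payoffs (10, 6).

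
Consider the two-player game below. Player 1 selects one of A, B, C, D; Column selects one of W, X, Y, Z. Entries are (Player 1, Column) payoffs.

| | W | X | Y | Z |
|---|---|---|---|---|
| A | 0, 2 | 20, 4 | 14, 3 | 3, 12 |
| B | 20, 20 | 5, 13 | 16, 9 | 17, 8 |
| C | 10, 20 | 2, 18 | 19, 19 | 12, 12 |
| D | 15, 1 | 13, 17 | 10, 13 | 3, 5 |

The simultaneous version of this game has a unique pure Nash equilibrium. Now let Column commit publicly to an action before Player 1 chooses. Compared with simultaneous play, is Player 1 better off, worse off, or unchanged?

unchanged

Player 1 best-responds to each possible Column move:
- W: BR = B, leader payoff 20.
- X: BR = A, leader payoff 4.
- Y: BR = C, leader payoff 19.
- Z: BR = B, leader payoff 8.
Column's induced payoffs are 20, 4, 19, 8, so Column commits to W. Subgame-perfect outcome: (B, W) with payoffs (20, 20).
Now find the simultaneous Nash equilibrium.
Player 1's best replies: W→B; X→A; Y→C; Z→B.
Column's best replies: A→Z; B→W; C→W; D→X.
The unique mutual best reply is (B, W), giving (20, 20).
Player 1 earns 20 sequentially versus 20 at the Nash outcome: unchanged.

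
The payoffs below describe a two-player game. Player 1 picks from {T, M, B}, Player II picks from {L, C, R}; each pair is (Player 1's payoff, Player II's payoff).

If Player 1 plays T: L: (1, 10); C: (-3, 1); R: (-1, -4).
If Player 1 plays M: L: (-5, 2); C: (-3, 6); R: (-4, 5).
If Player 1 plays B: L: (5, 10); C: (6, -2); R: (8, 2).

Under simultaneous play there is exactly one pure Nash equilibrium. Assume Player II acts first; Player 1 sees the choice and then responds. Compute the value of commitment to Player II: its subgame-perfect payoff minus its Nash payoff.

Work backward from Player 1's decision.
- L: BR = B, leader payoff 10.
- C: BR = B, leader payoff -2.
- R: BR = B, leader payoff 2.
Player II's induced payoffs are 10, -2, 2, so Player II commits to L. Subgame-perfect outcome: (B, L) with payoffs (5, 10).
Under simultaneous play:
Player 1's best replies: L→B; C→B; R→B.
Player II's best replies: T→L; M→C; B→L.
The unique mutual best reply is (B, L), giving (5, 10).
Player II's commitment gain: 10 − 10 = 0.

0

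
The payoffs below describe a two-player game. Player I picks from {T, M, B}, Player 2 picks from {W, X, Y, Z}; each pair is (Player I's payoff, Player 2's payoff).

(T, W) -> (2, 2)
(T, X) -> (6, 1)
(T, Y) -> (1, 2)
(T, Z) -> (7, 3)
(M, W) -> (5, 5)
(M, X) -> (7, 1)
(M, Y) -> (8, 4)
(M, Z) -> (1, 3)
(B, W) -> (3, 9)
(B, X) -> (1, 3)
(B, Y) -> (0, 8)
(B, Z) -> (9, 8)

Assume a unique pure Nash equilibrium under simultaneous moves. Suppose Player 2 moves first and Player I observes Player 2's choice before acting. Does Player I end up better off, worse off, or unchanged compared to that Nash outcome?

Work backward from Player I's decision.
- W: Player I compares 2, 5, 3 and picks M; Player 2 would get 5.
- X: Player I compares 6, 7, 1 and picks M; Player 2 would get 1.
- Y: Player I compares 1, 8, 0 and picks M; Player 2 would get 4.
- Z: Player I compares 7, 1, 9 and picks B; Player 2 would get 8.
Maximizing over 5, 1, 4, 8, Player 2 chooses Z. Subgame-perfect outcome: (B, Z) with payoffs (9, 8).
Now find the simultaneous Nash equilibrium.
Player I's best replies: W→M; X→M; Y→M; Z→B.
Player 2's best replies: T→Z; M→W; B→W.
Only (M, W) has each player best-responding; Nash payoffs (5, 5).
Player I earns 9 sequentially versus 5 at the Nash outcome: better off.

better off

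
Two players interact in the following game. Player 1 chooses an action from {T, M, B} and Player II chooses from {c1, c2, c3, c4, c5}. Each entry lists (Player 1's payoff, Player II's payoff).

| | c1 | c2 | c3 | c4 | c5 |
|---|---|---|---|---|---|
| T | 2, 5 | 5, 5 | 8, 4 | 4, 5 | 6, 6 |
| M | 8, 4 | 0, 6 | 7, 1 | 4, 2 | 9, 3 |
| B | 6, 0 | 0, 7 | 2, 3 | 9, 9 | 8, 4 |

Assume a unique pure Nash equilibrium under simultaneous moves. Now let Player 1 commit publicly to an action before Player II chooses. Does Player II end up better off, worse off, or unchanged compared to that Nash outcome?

unchanged

Work backward from Player II's decision.
- T: BR = c5, leader payoff 6.
- M: BR = c2, leader payoff 0.
- B: BR = c4, leader payoff 9.
Maximizing over 6, 0, 9, Player 1 chooses B. Subgame-perfect outcome: (B, c4) with payoffs (9, 9).
Now find the simultaneous Nash equilibrium.
Player 1's best replies: c1→M; c2→T; c3→T; c4→B; c5→M.
Player II's best replies: T→c5; M→c2; B→c4.
The unique mutual best reply is (B, c4), giving (9, 9).
Player II earns 9 sequentially versus 9 at the Nash outcome: unchanged.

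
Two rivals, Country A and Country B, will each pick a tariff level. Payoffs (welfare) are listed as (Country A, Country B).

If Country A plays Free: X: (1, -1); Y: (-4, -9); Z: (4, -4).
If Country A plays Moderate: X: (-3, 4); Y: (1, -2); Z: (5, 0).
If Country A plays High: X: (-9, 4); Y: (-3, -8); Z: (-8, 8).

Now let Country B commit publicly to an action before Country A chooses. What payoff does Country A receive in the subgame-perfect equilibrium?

Backward induction with Country B moving first.
- X → Country A plays Free (best of 1, -3, -9); Country B gets -1.
- Y → Country A plays Moderate (best of -4, 1, -3); Country B gets -2.
- Z → Country A plays Moderate (best of 4, 5, -8); Country B gets 0.
Country B's induced payoffs are -1, -2, 0, so Country B commits to Z. Subgame-perfect outcome: (Moderate, Z) with payoffs (5, 0).

5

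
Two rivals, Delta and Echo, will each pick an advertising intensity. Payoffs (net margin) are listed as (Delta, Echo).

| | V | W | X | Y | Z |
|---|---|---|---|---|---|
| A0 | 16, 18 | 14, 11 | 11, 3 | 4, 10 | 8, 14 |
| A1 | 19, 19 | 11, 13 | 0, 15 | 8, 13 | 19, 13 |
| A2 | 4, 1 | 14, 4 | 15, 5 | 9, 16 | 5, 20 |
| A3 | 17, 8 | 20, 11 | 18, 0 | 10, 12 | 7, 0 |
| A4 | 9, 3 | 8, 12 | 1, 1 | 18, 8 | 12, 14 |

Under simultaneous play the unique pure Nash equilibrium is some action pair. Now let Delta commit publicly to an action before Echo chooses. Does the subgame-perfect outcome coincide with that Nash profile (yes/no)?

yes

Solve by backward induction (Delta leads).
- A0 → Echo plays V (best of 18, 11, 3, 10, 14); Delta gets 16.
- A1 → Echo plays V (best of 19, 13, 15, 13, 13); Delta gets 19.
- A2 → Echo plays Z (best of 1, 4, 5, 16, 20); Delta gets 5.
- A3 → Echo plays Y (best of 8, 11, 0, 12, 0); Delta gets 10.
- A4 → Echo plays Z (best of 3, 12, 1, 8, 14); Delta gets 12.
Maximizing over 16, 19, 5, 10, 12, Delta chooses A1. Subgame-perfect outcome: (A1, V) with payoffs (19, 19).
Now find the simultaneous Nash equilibrium.
Delta's best replies: V→A1; W→A3; X→A3; Y→A4; Z→A1.
Echo's best replies: A0→V; A1→V; A2→Z; A3→Y; A4→Z.
Only (A1, V) has each player best-responding; Nash payoffs (19, 19).
Sequential outcome (A1, V) coincides with the Nash profile (A1, V).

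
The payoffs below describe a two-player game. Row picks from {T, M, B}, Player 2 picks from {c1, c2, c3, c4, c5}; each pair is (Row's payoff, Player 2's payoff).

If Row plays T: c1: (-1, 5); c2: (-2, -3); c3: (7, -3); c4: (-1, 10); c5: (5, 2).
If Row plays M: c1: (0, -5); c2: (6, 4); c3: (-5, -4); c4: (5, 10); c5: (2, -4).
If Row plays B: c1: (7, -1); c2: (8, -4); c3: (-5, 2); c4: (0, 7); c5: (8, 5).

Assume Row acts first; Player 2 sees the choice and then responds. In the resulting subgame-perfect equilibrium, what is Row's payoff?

5

Solve by backward induction (Row leads).
- T → Player 2 plays c4 (best of 5, -3, -3, 10, 2); Row gets -1.
- M → Player 2 plays c4 (best of -5, 4, -4, 10, -4); Row gets 5.
- B → Player 2 plays c4 (best of -1, -4, 2, 7, 5); Row gets 0.
Maximizing over -1, 5, 0, Row chooses M. Subgame-perfect outcome: (M, c4) with payoffs (5, 10).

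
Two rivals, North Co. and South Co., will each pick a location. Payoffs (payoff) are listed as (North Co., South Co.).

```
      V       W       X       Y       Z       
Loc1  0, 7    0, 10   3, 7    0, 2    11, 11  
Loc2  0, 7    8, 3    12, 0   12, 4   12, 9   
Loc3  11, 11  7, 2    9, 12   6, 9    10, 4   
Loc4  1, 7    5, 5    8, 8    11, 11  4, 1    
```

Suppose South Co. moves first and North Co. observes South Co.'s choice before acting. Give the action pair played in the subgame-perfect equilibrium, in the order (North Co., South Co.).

Backward induction with South Co. moving first.
- V: BR = Loc3, leader payoff 11.
- W: BR = Loc2, leader payoff 3.
- X: BR = Loc2, leader payoff 0.
- Y: BR = Loc2, leader payoff 4.
- Z: BR = Loc2, leader payoff 9.
Among 11, 3, 0, 4, 9, the best is 11 at V. Subgame-perfect outcome: (Loc3, V) with payoffs (11, 11).

(Loc3, V)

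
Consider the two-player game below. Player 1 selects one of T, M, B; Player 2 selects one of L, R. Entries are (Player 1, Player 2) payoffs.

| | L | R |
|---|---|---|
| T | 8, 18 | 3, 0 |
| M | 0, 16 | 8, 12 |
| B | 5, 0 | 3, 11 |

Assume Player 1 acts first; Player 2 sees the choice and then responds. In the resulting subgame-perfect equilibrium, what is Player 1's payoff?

Backward induction with Player 1 moving first.
- T: Player 2 compares 18, 0 and picks L; Player 1 would get 8.
- M: Player 2 compares 16, 12 and picks L; Player 1 would get 0.
- B: Player 2 compares 0, 11 and picks R; Player 1 would get 3.
Maximizing over 8, 0, 3, Player 1 chooses T. Subgame-perfect outcome: (T, L) with payoffs (8, 18).

8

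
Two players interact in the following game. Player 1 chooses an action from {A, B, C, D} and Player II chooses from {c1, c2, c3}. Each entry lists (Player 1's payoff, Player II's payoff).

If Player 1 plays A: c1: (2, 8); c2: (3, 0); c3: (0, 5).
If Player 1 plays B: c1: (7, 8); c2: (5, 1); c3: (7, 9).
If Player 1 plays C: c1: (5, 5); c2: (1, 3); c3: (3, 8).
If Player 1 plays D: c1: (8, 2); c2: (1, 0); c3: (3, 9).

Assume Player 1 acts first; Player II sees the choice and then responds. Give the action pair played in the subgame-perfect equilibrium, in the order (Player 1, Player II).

Backward induction with Player 1 moving first.
- A: BR = c1, leader payoff 2.
- B: BR = c3, leader payoff 7.
- C: BR = c3, leader payoff 3.
- D: BR = c3, leader payoff 3.
Among 2, 7, 3, 3, the best is 7 at B. Subgame-perfect outcome: (B, c3) with payoffs (7, 9).

(B, c3)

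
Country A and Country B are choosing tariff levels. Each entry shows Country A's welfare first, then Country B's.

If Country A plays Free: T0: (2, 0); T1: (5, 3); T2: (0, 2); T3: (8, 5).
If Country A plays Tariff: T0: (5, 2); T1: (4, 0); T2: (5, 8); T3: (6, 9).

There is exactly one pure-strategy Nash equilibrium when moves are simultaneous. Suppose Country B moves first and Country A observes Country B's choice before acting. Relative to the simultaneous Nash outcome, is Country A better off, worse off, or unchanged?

worse off

Backward induction with Country B moving first.
- T0: Country A compares 2, 5 and picks Tariff; Country B would get 2.
- T1: Country A compares 5, 4 and picks Free; Country B would get 3.
- T2: Country A compares 0, 5 and picks Tariff; Country B would get 8.
- T3: Country A compares 8, 6 and picks Free; Country B would get 5.
Country B's induced payoffs are 2, 3, 8, 5, so Country B commits to T2. Subgame-perfect outcome: (Tariff, T2) with payoffs (5, 8).
For the simultaneous game, intersect best replies.
Country A's best replies: T0→Tariff; T1→Free; T2→Tariff; T3→Free.
Country B's best replies: Free→T3; Tariff→T3.
The unique mutual best reply is (Free, T3), giving (8, 5).
Country A earns 5 sequentially versus 8 at the Nash outcome: worse off.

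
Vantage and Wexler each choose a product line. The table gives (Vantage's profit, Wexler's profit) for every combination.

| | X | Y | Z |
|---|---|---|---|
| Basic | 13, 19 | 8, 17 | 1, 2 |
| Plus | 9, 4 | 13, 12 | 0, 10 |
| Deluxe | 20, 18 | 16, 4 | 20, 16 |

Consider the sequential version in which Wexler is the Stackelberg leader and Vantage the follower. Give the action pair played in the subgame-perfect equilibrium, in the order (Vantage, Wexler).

Solve by backward induction (Wexler leads).
- X: Vantage compares 13, 9, 20 and picks Deluxe; Wexler would get 18.
- Y: Vantage compares 8, 13, 16 and picks Deluxe; Wexler would get 4.
- Z: Vantage compares 1, 0, 20 and picks Deluxe; Wexler would get 16.
Among 18, 4, 16, the best is 18 at X. Subgame-perfect outcome: (Deluxe, X) with payoffs (20, 18).

(Deluxe, X)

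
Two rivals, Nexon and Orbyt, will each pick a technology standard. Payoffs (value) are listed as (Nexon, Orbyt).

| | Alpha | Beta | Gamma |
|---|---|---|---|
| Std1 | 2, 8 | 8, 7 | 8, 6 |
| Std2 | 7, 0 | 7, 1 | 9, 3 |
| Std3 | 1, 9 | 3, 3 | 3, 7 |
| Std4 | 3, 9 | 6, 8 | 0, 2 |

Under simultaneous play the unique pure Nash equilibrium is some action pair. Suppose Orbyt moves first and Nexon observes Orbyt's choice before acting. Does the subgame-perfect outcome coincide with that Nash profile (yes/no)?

no

Work backward from Nexon's decision.
- Alpha → Nexon plays Std2 (best of 2, 7, 1, 3); Orbyt gets 0.
- Beta → Nexon plays Std1 (best of 8, 7, 3, 6); Orbyt gets 7.
- Gamma → Nexon plays Std2 (best of 8, 9, 3, 0); Orbyt gets 3.
Among 0, 7, 3, the best is 7 at Beta. Subgame-perfect outcome: (Std1, Beta) with payoffs (8, 7).
Under simultaneous play:
Nexon's best replies: Alpha→Std2; Beta→Std1; Gamma→Std2.
Orbyt's best replies: Std1→Alpha; Std2→Gamma; Std3→Alpha; Std4→Alpha.
Only (Std2, Gamma) has each player best-responding; Nash payoffs (9, 3).
Sequential outcome (Std1, Beta) differs from the Nash profile (Std2, Gamma).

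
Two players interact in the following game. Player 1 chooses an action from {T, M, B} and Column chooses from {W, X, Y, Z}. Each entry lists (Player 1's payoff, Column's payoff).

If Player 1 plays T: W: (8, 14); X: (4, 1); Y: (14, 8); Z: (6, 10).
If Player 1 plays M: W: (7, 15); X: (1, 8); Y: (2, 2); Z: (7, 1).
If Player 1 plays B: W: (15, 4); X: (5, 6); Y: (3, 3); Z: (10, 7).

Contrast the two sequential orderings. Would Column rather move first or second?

If Player 1 leads: Column's best replies are T→W, M→W, B→Z; Player 1's induced payoffs 8, 7, 10; outcome (B, Z), payoffs (10, 7).
If Column leads: Player 1's best replies are W→B, X→B, Y→T, Z→B; Column's induced payoffs 4, 6, 8, 7; outcome (T, Y), payoffs (14, 8).
Column gets 8 moving first and 7 moving second, so Column prefers to move first.

first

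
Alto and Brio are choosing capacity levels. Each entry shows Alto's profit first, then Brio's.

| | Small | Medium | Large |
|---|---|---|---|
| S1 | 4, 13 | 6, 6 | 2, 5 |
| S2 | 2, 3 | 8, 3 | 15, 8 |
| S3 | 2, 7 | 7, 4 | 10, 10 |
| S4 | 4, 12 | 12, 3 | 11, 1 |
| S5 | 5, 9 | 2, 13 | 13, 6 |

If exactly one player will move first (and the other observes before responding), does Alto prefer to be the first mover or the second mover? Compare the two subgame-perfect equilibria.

first

If Alto leads: Brio's best replies are S1→Small, S2→Large, S3→Large, S4→Small, S5→Medium; Alto's induced payoffs 4, 15, 10, 4, 2; outcome (S2, Large), payoffs (15, 8).
If Brio leads: Alto's best replies are Small→S5, Medium→S4, Large→S2; Brio's induced payoffs 9, 3, 8; outcome (S5, Small), payoffs (5, 9).
Alto gets 15 moving first and 5 moving second, so Alto prefers to move first.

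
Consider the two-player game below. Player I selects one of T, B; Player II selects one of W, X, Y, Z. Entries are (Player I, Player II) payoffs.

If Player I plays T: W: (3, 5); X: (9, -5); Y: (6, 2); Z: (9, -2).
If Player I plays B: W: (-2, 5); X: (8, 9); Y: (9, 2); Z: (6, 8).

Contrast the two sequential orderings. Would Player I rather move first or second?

If Player I leads: Player II's best replies are T→W, B→X; Player I's induced payoffs 3, 8; outcome (B, X), payoffs (8, 9).
If Player II leads: Player I's best replies are W→T, X→T, Y→B, Z→T; Player II's induced payoffs 5, -5, 2, -2; outcome (T, W), payoffs (3, 5).
Player I gets 8 moving first and 3 moving second, so Player I prefers to move first.

first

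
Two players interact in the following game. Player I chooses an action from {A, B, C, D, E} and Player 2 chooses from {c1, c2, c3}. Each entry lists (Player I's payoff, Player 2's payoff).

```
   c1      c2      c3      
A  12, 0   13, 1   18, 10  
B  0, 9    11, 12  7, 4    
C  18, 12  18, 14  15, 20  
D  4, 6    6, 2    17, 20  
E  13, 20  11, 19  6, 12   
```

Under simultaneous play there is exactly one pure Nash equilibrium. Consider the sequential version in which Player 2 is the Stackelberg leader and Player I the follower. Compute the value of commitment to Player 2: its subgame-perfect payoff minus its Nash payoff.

4

Backward induction with Player 2 moving first.
- c1 → Player I plays C (best of 12, 0, 18, 4, 13); Player 2 gets 12.
- c2 → Player I plays C (best of 13, 11, 18, 6, 11); Player 2 gets 14.
- c3 → Player I plays A (best of 18, 7, 15, 17, 6); Player 2 gets 10.
Maximizing over 12, 14, 10, Player 2 chooses c2. Subgame-perfect outcome: (C, c2) with payoffs (18, 14).
For the simultaneous game, intersect best replies.
Player I's best replies: c1→C; c2→C; c3→A.
Player 2's best replies: A→c3; B→c2; C→c3; D→c3; E→c1.
The unique mutual best reply is (A, c3), giving (18, 10).
Player 2's commitment gain: 14 − 10 = 4.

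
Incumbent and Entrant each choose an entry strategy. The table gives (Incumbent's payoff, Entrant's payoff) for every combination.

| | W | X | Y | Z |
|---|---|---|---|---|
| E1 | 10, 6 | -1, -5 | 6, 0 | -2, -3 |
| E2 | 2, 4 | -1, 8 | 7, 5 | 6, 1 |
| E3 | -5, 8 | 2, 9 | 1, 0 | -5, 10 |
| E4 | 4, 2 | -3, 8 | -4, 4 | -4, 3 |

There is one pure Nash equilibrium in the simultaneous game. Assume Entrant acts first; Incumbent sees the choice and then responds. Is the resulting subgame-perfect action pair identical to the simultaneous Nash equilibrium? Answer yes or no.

Backward induction with Entrant moving first.
- W: BR = E1, leader payoff 6.
- X: BR = E3, leader payoff 9.
- Y: BR = E2, leader payoff 5.
- Z: BR = E2, leader payoff 1.
Maximizing over 6, 9, 5, 1, Entrant chooses X. Subgame-perfect outcome: (E3, X) with payoffs (2, 9).
Now find the simultaneous Nash equilibrium.
Incumbent's best replies: W→E1; X→E3; Y→E2; Z→E2.
Entrant's best replies: E1→W; E2→X; E3→Z; E4→X.
Only (E1, W) has each player best-responding; Nash payoffs (10, 6).
Sequential outcome (E3, X) differs from the Nash profile (E1, W).

no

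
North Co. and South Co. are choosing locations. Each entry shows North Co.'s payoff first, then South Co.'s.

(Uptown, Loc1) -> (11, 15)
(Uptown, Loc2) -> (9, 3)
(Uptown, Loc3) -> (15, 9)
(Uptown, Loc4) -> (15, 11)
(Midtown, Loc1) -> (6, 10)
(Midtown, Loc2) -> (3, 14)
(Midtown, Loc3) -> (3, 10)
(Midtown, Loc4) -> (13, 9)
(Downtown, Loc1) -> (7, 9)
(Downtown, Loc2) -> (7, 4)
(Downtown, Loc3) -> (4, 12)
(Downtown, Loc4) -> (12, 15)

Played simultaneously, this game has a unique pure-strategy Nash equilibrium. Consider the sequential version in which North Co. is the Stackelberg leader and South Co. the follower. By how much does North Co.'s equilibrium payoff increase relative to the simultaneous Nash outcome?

1

Work backward from South Co.'s decision.
- Uptown: BR = Loc1, leader payoff 11.
- Midtown: BR = Loc2, leader payoff 3.
- Downtown: BR = Loc4, leader payoff 12.
North Co.'s induced payoffs are 11, 3, 12, so North Co. commits to Downtown. Subgame-perfect outcome: (Downtown, Loc4) with payoffs (12, 15).
For the simultaneous game, intersect best replies.
North Co.'s best replies: Loc1→Uptown; Loc2→Uptown; Loc3→Uptown; Loc4→Uptown.
South Co.'s best replies: Uptown→Loc1; Midtown→Loc2; Downtown→Loc4.
Only (Uptown, Loc1) has each player best-responding; Nash payoffs (11, 15).
North Co.'s commitment gain: 12 − 11 = 1.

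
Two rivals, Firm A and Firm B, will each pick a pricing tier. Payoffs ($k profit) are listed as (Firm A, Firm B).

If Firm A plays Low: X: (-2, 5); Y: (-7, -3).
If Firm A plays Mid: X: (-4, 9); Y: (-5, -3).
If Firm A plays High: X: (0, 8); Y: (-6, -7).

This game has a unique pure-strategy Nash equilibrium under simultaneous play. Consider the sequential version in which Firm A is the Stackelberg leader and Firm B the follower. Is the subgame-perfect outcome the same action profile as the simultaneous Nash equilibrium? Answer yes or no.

yes

Work backward from Firm B's decision.
- Low: BR = X, leader payoff -2.
- Mid: BR = X, leader payoff -4.
- High: BR = X, leader payoff 0.
Maximizing over -2, -4, 0, Firm A chooses High. Subgame-perfect outcome: (High, X) with payoffs (0, 8).
Under simultaneous play:
Firm A's best replies: X→High; Y→Mid.
Firm B's best replies: Low→X; Mid→X; High→X.
Only (High, X) has each player best-responding; Nash payoffs (0, 8).
Sequential outcome (High, X) coincides with the Nash profile (High, X).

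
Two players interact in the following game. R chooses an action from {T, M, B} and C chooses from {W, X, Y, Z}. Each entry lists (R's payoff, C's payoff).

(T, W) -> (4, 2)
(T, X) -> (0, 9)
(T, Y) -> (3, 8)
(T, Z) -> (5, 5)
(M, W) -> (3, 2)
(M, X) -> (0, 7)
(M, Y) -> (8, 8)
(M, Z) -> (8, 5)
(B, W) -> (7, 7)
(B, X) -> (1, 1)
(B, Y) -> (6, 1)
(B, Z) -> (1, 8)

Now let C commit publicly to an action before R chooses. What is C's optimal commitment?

Work backward from R's decision.
- W → R plays B (best of 4, 3, 7); C gets 7.
- X → R plays B (best of 0, 0, 1); C gets 1.
- Y → R plays M (best of 3, 8, 6); C gets 8.
- Z → R plays M (best of 5, 8, 1); C gets 5.
Maximizing over 7, 1, 8, 5, C chooses Y. Subgame-perfect outcome: (M, Y) with payoffs (8, 8).

Y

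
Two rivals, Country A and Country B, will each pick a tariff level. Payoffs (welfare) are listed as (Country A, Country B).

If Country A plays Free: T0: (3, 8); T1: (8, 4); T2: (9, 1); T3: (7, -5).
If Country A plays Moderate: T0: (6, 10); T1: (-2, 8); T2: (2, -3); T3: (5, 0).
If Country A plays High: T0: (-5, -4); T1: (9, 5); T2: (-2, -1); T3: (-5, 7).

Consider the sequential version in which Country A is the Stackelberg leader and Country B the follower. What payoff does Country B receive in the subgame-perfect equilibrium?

10

Solve by backward induction (Country A leads).
- Free → Country B plays T0 (best of 8, 4, 1, -5); Country A gets 3.
- Moderate → Country B plays T0 (best of 10, 8, -3, 0); Country A gets 6.
- High → Country B plays T3 (best of -4, 5, -1, 7); Country A gets -5.
Among 3, 6, -5, the best is 6 at Moderate. Subgame-perfect outcome: (Moderate, T0) with payoffs (6, 10).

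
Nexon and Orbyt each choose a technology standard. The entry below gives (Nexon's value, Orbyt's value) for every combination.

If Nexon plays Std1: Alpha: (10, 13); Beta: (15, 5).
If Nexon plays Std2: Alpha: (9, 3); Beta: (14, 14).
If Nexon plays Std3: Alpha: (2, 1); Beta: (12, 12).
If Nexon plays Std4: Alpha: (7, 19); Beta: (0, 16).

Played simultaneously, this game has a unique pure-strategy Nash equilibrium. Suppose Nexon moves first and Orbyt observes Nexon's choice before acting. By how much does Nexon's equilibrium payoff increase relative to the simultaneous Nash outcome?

Solve by backward induction (Nexon leads).
- Std1: BR = Alpha, leader payoff 10.
- Std2: BR = Beta, leader payoff 14.
- Std3: BR = Beta, leader payoff 12.
- Std4: BR = Alpha, leader payoff 7.
Nexon's induced payoffs are 10, 14, 12, 7, so Nexon commits to Std2. Subgame-perfect outcome: (Std2, Beta) with payoffs (14, 14).
Under simultaneous play:
Nexon's best replies: Alpha→Std1; Beta→Std1.
Orbyt's best replies: Std1→Alpha; Std2→Beta; Std3→Beta; Std4→Alpha.
The unique mutual best reply is (Std1, Alpha), giving (10, 13).
Nexon's commitment gain: 14 − 10 = 4.

4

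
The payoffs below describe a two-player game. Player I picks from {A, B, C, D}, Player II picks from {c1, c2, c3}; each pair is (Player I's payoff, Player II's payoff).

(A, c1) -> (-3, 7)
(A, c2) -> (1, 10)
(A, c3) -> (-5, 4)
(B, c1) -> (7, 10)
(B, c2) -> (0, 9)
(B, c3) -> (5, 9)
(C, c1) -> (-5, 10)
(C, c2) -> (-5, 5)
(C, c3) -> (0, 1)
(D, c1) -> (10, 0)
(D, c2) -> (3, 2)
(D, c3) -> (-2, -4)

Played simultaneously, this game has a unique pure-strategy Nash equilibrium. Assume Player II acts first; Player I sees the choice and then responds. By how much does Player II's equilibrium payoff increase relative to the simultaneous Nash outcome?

Work backward from Player I's decision.
- c1: Player I compares -3, 7, -5, 10 and picks D; Player II would get 0.
- c2: Player I compares 1, 0, -5, 3 and picks D; Player II would get 2.
- c3: Player I compares -5, 5, 0, -2 and picks B; Player II would get 9.
Among 0, 2, 9, the best is 9 at c3. Subgame-perfect outcome: (B, c3) with payoffs (5, 9).
Under simultaneous play:
Player I's best replies: c1→D; c2→D; c3→B.
Player II's best replies: A→c2; B→c1; C→c1; D→c2.
The unique mutual best reply is (D, c2), giving (3, 2).
Player II's commitment gain: 9 − 2 = 7.

7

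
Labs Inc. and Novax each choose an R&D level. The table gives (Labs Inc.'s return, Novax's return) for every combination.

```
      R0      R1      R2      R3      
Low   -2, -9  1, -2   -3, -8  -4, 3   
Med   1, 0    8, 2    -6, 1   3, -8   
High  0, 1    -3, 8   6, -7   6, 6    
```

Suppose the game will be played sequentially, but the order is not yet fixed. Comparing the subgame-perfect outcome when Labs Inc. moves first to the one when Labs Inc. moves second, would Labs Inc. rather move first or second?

If Labs Inc. leads: Novax's best replies are Low→R3, Med→R1, High→R1; Labs Inc.'s induced payoffs -4, 8, -3; outcome (Med, R1), payoffs (8, 2).
If Novax leads: Labs Inc.'s best replies are R0→Med, R1→Med, R2→High, R3→High; Novax's induced payoffs 0, 2, -7, 6; outcome (High, R3), payoffs (6, 6).
Labs Inc. gets 8 moving first and 6 moving second, so Labs Inc. prefers to move first.

first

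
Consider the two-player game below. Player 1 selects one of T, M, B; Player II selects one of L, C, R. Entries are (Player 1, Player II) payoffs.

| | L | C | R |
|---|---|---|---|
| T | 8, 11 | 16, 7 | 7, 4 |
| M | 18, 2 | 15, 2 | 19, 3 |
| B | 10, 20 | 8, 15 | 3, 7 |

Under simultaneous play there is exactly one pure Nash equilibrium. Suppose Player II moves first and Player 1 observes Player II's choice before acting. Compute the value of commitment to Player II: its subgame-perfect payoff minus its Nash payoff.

Work backward from Player 1's decision.
- L: BR = M, leader payoff 2.
- C: BR = T, leader payoff 7.
- R: BR = M, leader payoff 3.
Among 2, 7, 3, the best is 7 at C. Subgame-perfect outcome: (T, C) with payoffs (16, 7).
Now find the simultaneous Nash equilibrium.
Player 1's best replies: L→M; C→T; R→M.
Player II's best replies: T→L; M→R; B→L.
Only (M, R) has each player best-responding; Nash payoffs (19, 3).
Player II's commitment gain: 7 − 3 = 4.

4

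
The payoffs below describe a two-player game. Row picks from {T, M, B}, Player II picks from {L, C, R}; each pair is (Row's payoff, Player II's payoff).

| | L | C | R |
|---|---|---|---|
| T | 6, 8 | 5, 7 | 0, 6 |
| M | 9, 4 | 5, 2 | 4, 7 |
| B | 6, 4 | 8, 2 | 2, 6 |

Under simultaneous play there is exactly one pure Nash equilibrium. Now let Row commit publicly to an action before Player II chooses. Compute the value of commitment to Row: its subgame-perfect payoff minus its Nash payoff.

Work backward from Player II's decision.
- T → Player II plays L (best of 8, 7, 6); Row gets 6.
- M → Player II plays R (best of 4, 2, 7); Row gets 4.
- B → Player II plays R (best of 4, 2, 6); Row gets 2.
Row's induced payoffs are 6, 4, 2, so Row commits to T. Subgame-perfect outcome: (T, L) with payoffs (6, 8).
Under simultaneous play:
Row's best replies: L→M; C→B; R→M.
Player II's best replies: T→L; M→R; B→R.
The unique mutual best reply is (M, R), giving (4, 7).
Row's commitment gain: 6 − 4 = 2.

2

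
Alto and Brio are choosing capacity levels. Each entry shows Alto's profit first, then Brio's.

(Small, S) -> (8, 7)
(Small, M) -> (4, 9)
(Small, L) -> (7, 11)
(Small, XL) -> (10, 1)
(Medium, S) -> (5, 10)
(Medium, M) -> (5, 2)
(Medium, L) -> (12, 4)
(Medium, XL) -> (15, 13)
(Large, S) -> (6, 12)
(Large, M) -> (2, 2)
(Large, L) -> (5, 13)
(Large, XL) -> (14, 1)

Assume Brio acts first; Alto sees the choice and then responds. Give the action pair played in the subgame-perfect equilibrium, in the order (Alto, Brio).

(Medium, XL)

Backward induction with Brio moving first.
- S: Alto compares 8, 5, 6 and picks Small; Brio would get 7.
- M: Alto compares 4, 5, 2 and picks Medium; Brio would get 2.
- L: Alto compares 7, 12, 5 and picks Medium; Brio would get 4.
- XL: Alto compares 10, 15, 14 and picks Medium; Brio would get 13.
Brio's induced payoffs are 7, 2, 4, 13, so Brio commits to XL. Subgame-perfect outcome: (Medium, XL) with payoffs (15, 13).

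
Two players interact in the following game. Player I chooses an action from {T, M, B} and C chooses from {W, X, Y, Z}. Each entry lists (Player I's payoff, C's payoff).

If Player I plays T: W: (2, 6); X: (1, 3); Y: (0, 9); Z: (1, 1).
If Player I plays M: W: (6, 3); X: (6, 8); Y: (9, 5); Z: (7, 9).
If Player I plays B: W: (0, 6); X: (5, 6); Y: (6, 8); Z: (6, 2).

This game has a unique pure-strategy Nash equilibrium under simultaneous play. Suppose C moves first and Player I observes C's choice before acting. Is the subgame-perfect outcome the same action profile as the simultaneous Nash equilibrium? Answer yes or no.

Solve by backward induction (C leads).
- W: BR = M, leader payoff 3.
- X: BR = M, leader payoff 8.
- Y: BR = M, leader payoff 5.
- Z: BR = M, leader payoff 9.
C's induced payoffs are 3, 8, 5, 9, so C commits to Z. Subgame-perfect outcome: (M, Z) with payoffs (7, 9).
Now find the simultaneous Nash equilibrium.
Player I's best replies: W→M; X→M; Y→M; Z→M.
C's best replies: T→Y; M→Z; B→Y.
The unique mutual best reply is (M, Z), giving (7, 9).
Sequential outcome (M, Z) coincides with the Nash profile (M, Z).

yes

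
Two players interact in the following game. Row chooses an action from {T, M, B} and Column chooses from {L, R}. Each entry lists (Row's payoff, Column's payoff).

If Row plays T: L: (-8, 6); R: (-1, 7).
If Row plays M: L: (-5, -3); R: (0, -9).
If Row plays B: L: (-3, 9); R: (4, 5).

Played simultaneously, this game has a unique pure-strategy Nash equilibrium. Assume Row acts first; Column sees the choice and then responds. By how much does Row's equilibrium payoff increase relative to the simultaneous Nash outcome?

Backward induction with Row moving first.
- T: BR = R, leader payoff -1.
- M: BR = L, leader payoff -5.
- B: BR = L, leader payoff -3.
Among -1, -5, -3, the best is -1 at T. Subgame-perfect outcome: (T, R) with payoffs (-1, 7).
Now find the simultaneous Nash equilibrium.
Row's best replies: L→B; R→B.
Column's best replies: T→R; M→L; B→L.
The unique mutual best reply is (B, L), giving (-3, 9).
Row's commitment gain: -1 − -3 = 2.

2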